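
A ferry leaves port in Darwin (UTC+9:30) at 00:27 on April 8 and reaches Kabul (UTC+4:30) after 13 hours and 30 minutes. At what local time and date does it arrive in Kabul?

Convert departure to UTC: 00:27 − 9:30 = 14:57 UTC on Apr 7.
Add 13 hours 30 minutes travel time → 04:27 UTC (Apr 8).
Kabul is UTC+4:30, so local arrival = 04:27 + 4:30 = 08:57 on Apr 8.

08:57 on April 8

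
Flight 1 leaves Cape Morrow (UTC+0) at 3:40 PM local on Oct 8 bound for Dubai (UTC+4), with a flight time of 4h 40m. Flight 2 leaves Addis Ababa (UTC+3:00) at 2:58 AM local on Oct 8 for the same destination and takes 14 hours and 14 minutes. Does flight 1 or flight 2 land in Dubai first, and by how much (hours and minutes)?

the second, by 6 hours 8 minutes

Flight 1 departs at 3:40 PM UTC (Oct 8).
+4 hours 40 minutes → arrive 8:20 PM UTC on Oct 8.
Flight 2 in UTC: 2:58 AM − 3:00 = 11:58 PM on Oct 7.
+14 hours and 14 minutes → arrive 2:12 PM UTC on Oct 8.
Flight 2 lands earlier by 6 hours 8 minutes.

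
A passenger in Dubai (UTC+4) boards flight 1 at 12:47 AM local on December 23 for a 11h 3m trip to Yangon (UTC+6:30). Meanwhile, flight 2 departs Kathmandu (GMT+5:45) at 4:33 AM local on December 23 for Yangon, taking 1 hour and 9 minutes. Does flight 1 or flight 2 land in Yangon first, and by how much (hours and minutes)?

Flight 1 in UTC: 12:47 AM − 4:00 = 8:47 PM on Dec 22.
+11 hours 3 minutes → arrive 7:50 AM UTC on Dec 23.
Flight 2 in UTC: 4:33 AM − 5:45 = 10:48 PM on Dec 22.
+1 hour and 9 minutes → arrive 11:57 PM UTC on Dec 22.
Flight 2 lands earlier by 7 hours 53 minutes.

the second, by 7 hours 53 minutes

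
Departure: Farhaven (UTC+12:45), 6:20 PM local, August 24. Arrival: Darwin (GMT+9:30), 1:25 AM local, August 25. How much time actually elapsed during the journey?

10 hours 20 minutes

Departure in UTC: 6:20 PM − 12:45 = 5:35 AM on Aug 24.
Arrival in UTC: 1:25 AM − 9:30 = 3:55 PM on Aug 24.
Elapsed = 3:55 PM − 5:35 AM = 10 hours 20 minutes.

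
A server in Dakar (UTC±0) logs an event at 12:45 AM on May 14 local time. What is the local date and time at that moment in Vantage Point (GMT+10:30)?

Dakar is UTC+0 so that is 12:45 AM UTC.
Vantage Point is UTC+10:30: 12:45 AM + 10:30 = 11:15 AM on May 14.

11:15 AM on May 14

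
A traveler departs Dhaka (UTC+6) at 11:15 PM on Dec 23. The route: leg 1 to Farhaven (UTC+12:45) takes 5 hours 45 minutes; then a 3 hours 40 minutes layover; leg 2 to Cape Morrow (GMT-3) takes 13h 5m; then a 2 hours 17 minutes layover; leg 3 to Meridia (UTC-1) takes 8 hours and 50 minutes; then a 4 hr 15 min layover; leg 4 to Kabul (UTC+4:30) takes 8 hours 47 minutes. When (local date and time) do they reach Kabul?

8:24 PM on December 25

Convert departure to UTC: 11:15 PM − 6:00 = 5:15 PM UTC on Dec 23.
Add 5 hours 45 minutes leg 1 → 11:00 PM UTC.
Add 3 hours 40 minutes layover in Farhaven → 2:40 AM UTC (Dec 24).
Add 13 hours 5 minutes leg 2 → 3:45 PM UTC.
Add 2 hours and 17 minutes layover in Cape Morrow → 6:02 PM UTC.
Add 8 hours and 50 minutes leg 3 → 2:52 AM UTC (Dec 25).
Add 4 hours 15 minutes layover in Meridia → 7:07 AM UTC.
Add 8 hours 47 minutes leg 4 → 3:54 PM UTC.
Kabul is UTC+4:30, so local arrival = 3:54 PM + 4:30 = 8:24 PM on Dec 25.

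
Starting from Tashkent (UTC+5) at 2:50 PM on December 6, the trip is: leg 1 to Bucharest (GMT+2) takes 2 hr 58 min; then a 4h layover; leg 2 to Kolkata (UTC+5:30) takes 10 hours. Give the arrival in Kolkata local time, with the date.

Convert departure to UTC: 2:50 PM − 5:00 = 9:50 AM UTC on Dec 6.
Add 2 hours and 58 minutes leg 1 → 12:48 PM UTC.
Add 4 hours layover in Bucharest → 4:48 PM UTC.
Add 10 hours leg 2 → 2:48 AM UTC (Dec 7).
Kolkata is UTC+5:30, so local arrival = 2:48 AM + 5:30 = 8:18 AM on Dec 7.

8:18 AM on Dec 7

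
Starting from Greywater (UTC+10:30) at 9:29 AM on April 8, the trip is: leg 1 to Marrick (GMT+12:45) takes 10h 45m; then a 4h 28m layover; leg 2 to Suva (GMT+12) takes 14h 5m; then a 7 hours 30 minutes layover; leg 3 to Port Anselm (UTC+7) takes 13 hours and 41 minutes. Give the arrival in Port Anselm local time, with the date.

Convert departure to UTC: 9:29 AM − 10:30 = 10:59 PM UTC on Apr 7.
Add 10 hours 45 minutes leg 1 → 9:44 AM UTC (Apr 8).
Add 4 hours 28 minutes layover in Marrick → 2:12 PM UTC.
Add 14 hours and 5 minutes leg 2 → 4:17 AM UTC (Apr 9).
Add 7 hours 30 minutes layover in Suva → 11:47 AM UTC.
Add 13 hours 41 minutes leg 3 → 1:28 AM UTC (Apr 10).
Port Anselm is UTC+7:00, so local arrival = 1:28 AM + 7:00 = 8:28 AM on Apr 10.

8:28 AM on April 10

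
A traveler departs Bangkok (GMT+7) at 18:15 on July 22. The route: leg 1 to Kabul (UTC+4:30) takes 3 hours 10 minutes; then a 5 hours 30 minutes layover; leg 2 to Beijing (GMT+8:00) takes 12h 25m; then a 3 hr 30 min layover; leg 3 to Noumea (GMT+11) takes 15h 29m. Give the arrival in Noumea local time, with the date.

14:19 on Jul 24

Convert departure to UTC: 18:15 − 7:00 = 11:15 UTC on Jul 22.
Add 3 hours and 10 minutes leg 1 → 14:25 UTC.
Add 5 hours and 30 minutes layover in Kabul → 19:55 UTC.
Add 12 hours 25 minutes leg 2 → 08:20 UTC (Jul 23).
Add 3 hours and 30 minutes layover in Beijing → 11:50 UTC.
Add 15 hours and 29 minutes leg 3 → 03:19 UTC (Jul 24).
Noumea is UTC+11:00, so local arrival = 03:19 + 11:00 = 14:19 on Jul 24.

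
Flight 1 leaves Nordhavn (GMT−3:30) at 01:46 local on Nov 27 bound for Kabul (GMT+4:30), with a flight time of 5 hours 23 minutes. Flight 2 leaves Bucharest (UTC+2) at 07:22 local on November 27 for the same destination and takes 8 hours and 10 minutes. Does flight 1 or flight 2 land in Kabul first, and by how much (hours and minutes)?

Flight 1 in UTC: 01:46 + 3:30 = 05:16 on Nov 27.
+5 hours and 23 minutes → arrive 10:39 UTC on Nov 27.
Flight 2 in UTC: 07:22 − 2:00 = 05:22 on Nov 27.
+8 hours and 10 minutes → arrive 13:32 UTC on Nov 27.
Flight 1 lands earlier by 2 hours 53 minutes.

the first, by 2 hours 53 minutes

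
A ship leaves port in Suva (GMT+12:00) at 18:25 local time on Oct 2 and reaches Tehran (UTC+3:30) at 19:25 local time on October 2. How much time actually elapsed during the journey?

9 hours 30 minutes

Departure in UTC: 18:25 − 12:00 = 06:25 on Oct 2.
Arrival in UTC: 19:25 − 3:30 = 15:55 on Oct 2.
Elapsed = 15:55 − 06:25 = 9 hours 30 minutes.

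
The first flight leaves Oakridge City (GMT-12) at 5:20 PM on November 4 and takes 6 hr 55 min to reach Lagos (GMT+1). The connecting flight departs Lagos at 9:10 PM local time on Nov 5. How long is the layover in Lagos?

Convert departure to UTC: 5:20 PM + 12:00 = 5:20 AM UTC on Nov 5.
Add 6 hours 55 minutes flight time → 12:15 PM UTC.
Lagos is UTC+1:00, so local arrival = 12:15 PM + 1:00 = 1:15 PM on Nov 5.
Layover = 9:10 PM − 1:15 PM = 7 hours 55 minutes.

7 hours 55 minutes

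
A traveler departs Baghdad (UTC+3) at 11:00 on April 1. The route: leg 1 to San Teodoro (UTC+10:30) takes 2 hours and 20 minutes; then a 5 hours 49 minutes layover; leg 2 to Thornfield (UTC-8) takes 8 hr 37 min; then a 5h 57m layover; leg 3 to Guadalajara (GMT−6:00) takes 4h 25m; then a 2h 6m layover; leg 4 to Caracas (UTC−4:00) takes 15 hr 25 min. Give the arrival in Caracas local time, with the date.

00:39 on April 3

Convert departure to UTC: 11:00 − 3:00 = 08:00 UTC on Apr 1.
Add 2 hours and 20 minutes leg 1 → 10:20 UTC.
Add 5 hours 49 minutes layover in San Teodoro → 16:09 UTC.
Add 8 hours 37 minutes leg 2 → 00:46 UTC (Apr 2).
Add 5 hours and 57 minutes layover in Thornfield → 06:43 UTC.
Add 4 hours 25 minutes leg 3 → 11:08 UTC.
Add 2 hours and 6 minutes layover in Guadalajara → 13:14 UTC.
Add 15 hours 25 minutes leg 4 → 04:39 UTC (Apr 3).
Caracas is UTC−4:00, so local arrival = 04:39 − 4:00 = 00:39 on Apr 3.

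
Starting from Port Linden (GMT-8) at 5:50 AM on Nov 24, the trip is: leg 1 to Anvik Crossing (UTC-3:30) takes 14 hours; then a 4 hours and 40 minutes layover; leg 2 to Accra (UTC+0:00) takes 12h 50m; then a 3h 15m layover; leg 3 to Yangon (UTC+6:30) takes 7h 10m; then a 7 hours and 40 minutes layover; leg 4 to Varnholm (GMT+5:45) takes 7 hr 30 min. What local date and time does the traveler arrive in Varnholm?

Convert departure to UTC: 5:50 AM + 8:00 = 1:50 PM UTC on Nov 24.
Add 14 hours leg 1 → 3:50 AM UTC (Nov 25).
Add 4 hours 40 minutes layover in Anvik Crossing → 8:30 AM UTC.
Add 12 hours 50 minutes leg 2 → 9:20 PM UTC.
Add 3 hours and 15 minutes layover in Accra → 12:35 AM UTC (Nov 26).
Add 7 hours 10 minutes leg 3 → 7:45 AM UTC.
Add 7 hours 40 minutes layover in Yangon → 3:25 PM UTC.
Add 7 hours 30 minutes leg 4 → 10:55 PM UTC.
Varnholm is UTC+5:45, so local arrival = 10:55 PM + 5:45 = 4:40 AM on Nov 27.

4:40 AM on November 27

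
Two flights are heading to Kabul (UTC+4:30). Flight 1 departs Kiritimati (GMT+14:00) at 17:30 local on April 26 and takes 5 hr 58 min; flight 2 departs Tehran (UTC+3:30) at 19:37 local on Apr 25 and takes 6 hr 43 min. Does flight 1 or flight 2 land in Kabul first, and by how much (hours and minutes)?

the second, by 10 hours 38 minutes

Flight 1 in UTC: 17:30 − 14:00 = 03:30 on Apr 26.
+5 hours and 58 minutes → arrive 09:28 UTC on Apr 26.
Flight 2 in UTC: 19:37 − 3:30 = 16:07 on Apr 25.
+6 hours 43 minutes → arrive 22:50 UTC on Apr 25.
Flight 2 lands earlier by 10 hours 38 minutes.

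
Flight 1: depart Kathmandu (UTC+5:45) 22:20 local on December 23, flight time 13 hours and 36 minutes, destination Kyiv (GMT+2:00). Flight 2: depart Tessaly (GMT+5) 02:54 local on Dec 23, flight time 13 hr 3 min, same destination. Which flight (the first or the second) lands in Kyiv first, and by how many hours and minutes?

the second, by 19 hours 14 minutes

Flight 1 in UTC: 22:20 − 5:45 = 16:35 on Dec 23.
+13 hours and 36 minutes → arrive 06:11 UTC on Dec 24.
Flight 2 in UTC: 02:54 − 5:00 = 21:54 on Dec 22.
+13 hours 3 minutes → arrive 10:57 UTC on Dec 23.
Flight 2 lands earlier by 19 hours 14 minutes.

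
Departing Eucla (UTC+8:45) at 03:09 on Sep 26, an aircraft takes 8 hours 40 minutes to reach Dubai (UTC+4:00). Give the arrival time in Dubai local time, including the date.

Convert departure to UTC: 03:09 − 8:45 = 18:24 UTC on Sep 25.
Add 8 hours and 40 minutes travel time → 03:04 UTC (Sep 26).
Dubai is UTC+4:00, so local arrival = 03:04 + 4:00 = 07:04 on Sep 26.

07:04 on Sep 26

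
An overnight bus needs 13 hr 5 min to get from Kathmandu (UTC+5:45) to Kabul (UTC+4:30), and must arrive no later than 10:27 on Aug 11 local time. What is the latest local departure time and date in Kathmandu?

Target arrival in UTC: 10:27 − 4:30 = 05:57 on Aug 11.
Subtract 13 hours 5 minutes → departure 16:52 UTC on Aug 10.
Kathmandu is UTC+5:45: 16:52 + 5:45 = 22:37 on Aug 10.

22:37 on Aug 10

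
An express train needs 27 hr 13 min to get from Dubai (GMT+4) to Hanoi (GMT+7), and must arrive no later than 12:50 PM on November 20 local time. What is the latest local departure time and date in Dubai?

Target arrival in UTC: 12:50 PM − 7:00 = 5:50 AM on Nov 20.
Subtract 27 hours 13 minutes → departure 2:37 AM UTC on Nov 19.
Dubai is UTC+4:00: 2:37 AM + 4:00 = 6:37 AM on Nov 19.

6:37 AM on Nov 19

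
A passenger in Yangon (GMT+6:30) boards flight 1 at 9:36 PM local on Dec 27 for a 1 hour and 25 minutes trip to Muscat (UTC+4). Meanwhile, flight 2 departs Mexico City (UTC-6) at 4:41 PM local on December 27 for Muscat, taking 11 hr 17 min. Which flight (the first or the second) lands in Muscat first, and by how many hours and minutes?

Flight 1 in UTC: 9:36 PM − 6:30 = 3:06 PM on Dec 27.
+1 hour 25 minutes → arrive 4:31 PM UTC on Dec 27.
Flight 2 in UTC: 4:41 PM + 6:00 = 10:41 PM on Dec 27.
+11 hours and 17 minutes → arrive 9:58 AM UTC on Dec 28.
Flight 1 lands earlier by 17 hours 27 minutes.

the first, by 17 hours 27 minutes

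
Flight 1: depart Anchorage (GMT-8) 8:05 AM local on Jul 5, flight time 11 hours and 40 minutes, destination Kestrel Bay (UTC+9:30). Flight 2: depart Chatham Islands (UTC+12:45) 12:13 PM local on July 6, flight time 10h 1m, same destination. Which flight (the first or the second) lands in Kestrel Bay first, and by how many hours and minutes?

the first, by 5 hours 44 minutes

Flight 1 in UTC: 8:05 AM + 8:00 = 4:05 PM on Jul 5.
+11 hours and 40 minutes → arrive 3:45 AM UTC on Jul 6.
Flight 2 in UTC: 12:13 PM − 12:45 = 11:28 PM on Jul 5.
+10 hours and 1 minute → arrive 9:29 AM UTC on Jul 6.
Flight 1 lands earlier by 5 hours 44 minutes.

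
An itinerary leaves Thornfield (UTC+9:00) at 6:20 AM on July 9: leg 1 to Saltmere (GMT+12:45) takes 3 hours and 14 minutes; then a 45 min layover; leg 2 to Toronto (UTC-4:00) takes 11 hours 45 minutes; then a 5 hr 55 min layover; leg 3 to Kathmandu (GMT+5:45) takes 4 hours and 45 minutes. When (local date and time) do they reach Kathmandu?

5:29 AM on July 10

Convert departure to UTC: 6:20 AM − 9:00 = 9:20 PM UTC on Jul 8.
Add 3 hours and 14 minutes leg 1 → 12:34 AM UTC (Jul 9).
Add 45 minutes layover in Saltmere → 1:19 AM UTC.
Add 11 hours 45 minutes leg 2 → 1:04 PM UTC.
Add 5 hours and 55 minutes layover in Toronto → 6:59 PM UTC.
Add 4 hours 45 minutes leg 3 → 11:44 PM UTC.
Kathmandu is UTC+5:45, so local arrival = 11:44 PM + 5:45 = 5:29 AM on Jul 10.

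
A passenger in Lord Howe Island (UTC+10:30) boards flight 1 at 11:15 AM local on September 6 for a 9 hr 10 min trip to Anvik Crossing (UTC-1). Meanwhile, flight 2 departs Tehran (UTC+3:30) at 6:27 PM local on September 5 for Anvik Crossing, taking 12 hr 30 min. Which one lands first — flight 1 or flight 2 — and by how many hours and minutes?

Flight 1 in UTC: 11:15 AM − 10:30 = 12:45 AM on Sep 6.
+9 hours 10 minutes → arrive 9:55 AM UTC on Sep 6.
Flight 2 in UTC: 6:27 PM − 3:30 = 2:57 PM on Sep 5.
+12 hours and 30 minutes → arrive 3:27 AM UTC on Sep 6.
Flight 2 lands earlier by 6 hours 28 minutes.

the second, by 6 hours 28 minutes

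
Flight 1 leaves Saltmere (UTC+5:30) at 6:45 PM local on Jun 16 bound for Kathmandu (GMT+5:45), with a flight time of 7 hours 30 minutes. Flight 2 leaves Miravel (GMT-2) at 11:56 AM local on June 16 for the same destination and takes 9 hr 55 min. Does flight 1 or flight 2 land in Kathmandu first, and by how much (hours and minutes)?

Flight 1 in UTC: 6:45 PM − 5:30 = 1:15 PM on Jun 16.
+7 hours 30 minutes → arrive 8:45 PM UTC on Jun 16.
Flight 2 in UTC: 11:56 AM + 2:00 = 1:56 PM on Jun 16.
+9 hours 55 minutes → arrive 11:51 PM UTC on Jun 16.
Flight 1 lands earlier by 3 hours 6 minutes.

the first, by 3 hours 6 minutes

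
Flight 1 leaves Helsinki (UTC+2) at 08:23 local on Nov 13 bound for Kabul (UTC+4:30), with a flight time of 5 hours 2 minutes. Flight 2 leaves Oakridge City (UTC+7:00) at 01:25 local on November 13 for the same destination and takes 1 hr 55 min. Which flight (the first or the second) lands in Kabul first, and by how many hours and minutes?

Flight 1 in UTC: 08:23 − 2:00 = 06:23 on Nov 13.
+5 hours 2 minutes → arrive 11:25 UTC on Nov 13.
Flight 2 in UTC: 01:25 − 7:00 = 18:25 on Nov 12.
+1 hour 55 minutes → arrive 20:20 UTC on Nov 12.
Flight 2 lands earlier by 15 hours 5 minutes.

the second, by 15 hours 5 minutes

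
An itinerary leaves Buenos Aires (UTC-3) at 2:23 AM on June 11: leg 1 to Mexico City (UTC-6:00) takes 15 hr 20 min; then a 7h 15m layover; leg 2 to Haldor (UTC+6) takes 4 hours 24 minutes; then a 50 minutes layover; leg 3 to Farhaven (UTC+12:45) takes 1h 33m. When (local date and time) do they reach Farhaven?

11:30 PM on Jun 12

Convert departure to UTC: 2:23 AM + 3:00 = 5:23 AM UTC on Jun 11.
Add 15 hours and 20 minutes leg 1 → 8:43 PM UTC.
Add 7 hours 15 minutes layover in Mexico City → 3:58 AM UTC (Jun 12).
Add 4 hours and 24 minutes leg 2 → 8:22 AM UTC.
Add 50 minutes layover in Haldor → 9:12 AM UTC.
Add 1 hour and 33 minutes leg 3 → 10:45 AM UTC.
Farhaven is UTC+12:45, so local arrival = 10:45 AM + 12:45 = 11:30 PM on Jun 12.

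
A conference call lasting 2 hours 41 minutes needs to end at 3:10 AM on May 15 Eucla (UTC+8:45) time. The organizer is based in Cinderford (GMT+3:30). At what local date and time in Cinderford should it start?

7:14 PM on May 14

Target end time in UTC: 3:10 AM − 8:45 = 6:25 PM on May 14.
Subtract 2 hours and 41 minutes → start 3:44 PM UTC on May 14.
Cinderford is UTC+3:30: 3:44 PM + 3:30 = 7:14 PM on May 14.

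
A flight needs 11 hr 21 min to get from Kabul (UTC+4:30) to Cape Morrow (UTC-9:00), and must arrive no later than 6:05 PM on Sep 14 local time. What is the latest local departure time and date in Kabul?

8:14 PM on September 14

Target arrival in UTC: 6:05 PM + 9:00 = 3:05 AM on Sep 15.
Subtract 11 hours and 21 minutes → departure 3:44 PM UTC on Sep 14.
Kabul is UTC+4:30: 3:44 PM + 4:30 = 8:14 PM on Sep 14.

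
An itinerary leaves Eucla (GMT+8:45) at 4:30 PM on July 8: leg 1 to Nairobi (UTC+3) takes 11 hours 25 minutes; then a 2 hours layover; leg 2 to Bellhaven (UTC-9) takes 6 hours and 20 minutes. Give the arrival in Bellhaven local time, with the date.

6:30 PM on Jul 8

Convert departure to UTC: 4:30 PM − 8:45 = 7:45 AM UTC on Jul 8.
Add 11 hours 25 minutes leg 1 → 7:10 PM UTC.
Add 2 hours layover in Nairobi → 9:10 PM UTC.
Add 6 hours and 20 minutes leg 2 → 3:30 AM UTC (Jul 9).
Bellhaven is UTC−9:00, so local arrival = 3:30 AM − 9:00 = 6:30 PM on Jul 8.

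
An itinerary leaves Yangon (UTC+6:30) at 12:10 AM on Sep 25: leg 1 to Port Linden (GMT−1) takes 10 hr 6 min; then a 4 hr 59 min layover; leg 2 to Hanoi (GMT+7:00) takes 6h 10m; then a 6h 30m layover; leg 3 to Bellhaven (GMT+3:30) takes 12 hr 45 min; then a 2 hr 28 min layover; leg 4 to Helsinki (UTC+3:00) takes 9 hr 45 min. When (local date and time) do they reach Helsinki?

Convert departure to UTC: 12:10 AM − 6:30 = 5:40 PM UTC on Sep 24.
Add 10 hours and 6 minutes leg 1 → 3:46 AM UTC (Sep 25).
Add 4 hours and 59 minutes layover in Port Linden → 8:45 AM UTC.
Add 6 hours 10 minutes leg 2 → 2:55 PM UTC.
Add 6 hours and 30 minutes layover in Hanoi → 9:25 PM UTC.
Add 12 hours 45 minutes leg 3 → 10:10 AM UTC (Sep 26).
Add 2 hours and 28 minutes layover in Bellhaven → 12:38 PM UTC.
Add 9 hours and 45 minutes leg 4 → 10:23 PM UTC.
Helsinki is UTC+3:00, so local arrival = 10:23 PM + 3:00 = 1:23 AM on Sep 27.

1:23 AM on Sep 27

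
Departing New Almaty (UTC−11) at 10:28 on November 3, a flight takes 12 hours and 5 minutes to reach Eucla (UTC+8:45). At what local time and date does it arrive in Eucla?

Convert departure to UTC: 10:28 + 11:00 = 21:28 UTC on Nov 3.
Add 12 hours 5 minutes travel time → 09:33 UTC (Nov 4).
Eucla is UTC+8:45, so local arrival = 09:33 + 8:45 = 18:18 on Nov 4.

18:18 on November 4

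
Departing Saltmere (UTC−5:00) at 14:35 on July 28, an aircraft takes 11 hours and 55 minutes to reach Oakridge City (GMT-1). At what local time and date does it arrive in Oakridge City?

Convert departure to UTC: 14:35 + 5:00 = 19:35 UTC on Jul 28.
Add 11 hours and 55 minutes travel time → 07:30 UTC (Jul 29).
Oakridge City is UTC−1:00, so local arrival = 07:30 − 1:00 = 06:30 on Jul 29.

06:30 on Jul 29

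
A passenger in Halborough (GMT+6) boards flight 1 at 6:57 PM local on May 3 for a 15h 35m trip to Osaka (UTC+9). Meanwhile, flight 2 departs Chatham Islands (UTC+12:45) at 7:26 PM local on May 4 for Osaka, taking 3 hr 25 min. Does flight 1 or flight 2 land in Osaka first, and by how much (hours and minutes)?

the first, by 5 hours 34 minutes

Flight 1 in UTC: 6:57 PM − 6:00 = 12:57 PM on May 3.
+15 hours 35 minutes → arrive 4:32 AM UTC on May 4.
Flight 2 in UTC: 7:26 PM − 12:45 = 6:41 AM on May 4.
+3 hours 25 minutes → arrive 10:06 AM UTC on May 4.
Flight 1 lands earlier by 5 hours 34 minutes.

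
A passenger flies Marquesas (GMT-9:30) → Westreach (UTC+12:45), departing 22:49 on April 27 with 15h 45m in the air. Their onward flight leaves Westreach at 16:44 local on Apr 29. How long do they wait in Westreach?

3 hours 55 minutes

Convert departure to UTC: 22:49 + 9:30 = 08:19 UTC on Apr 28.
Add 15 hours 45 minutes flight time → 00:04 UTC (Apr 29).
Westreach is UTC+12:45, so local arrival = 00:04 + 12:45 = 12:49 on Apr 29.
Layover = 16:44 − 12:49 = 3 hours 55 minutes.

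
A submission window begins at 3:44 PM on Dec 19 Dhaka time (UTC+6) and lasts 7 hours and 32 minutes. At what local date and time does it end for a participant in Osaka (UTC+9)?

Convert start to UTC: 3:44 PM − 6:00 = 9:44 AM UTC on Dec 19.
Add 7 hours and 32 minutes duration → 5:16 PM UTC.
Osaka is UTC+9:00, so local end time = 5:16 PM + 9:00 = 2:16 AM on Dec 20.

2:16 AM on Dec 20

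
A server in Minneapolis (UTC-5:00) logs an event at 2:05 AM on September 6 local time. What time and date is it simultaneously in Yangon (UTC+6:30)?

1:35 PM on Sep 6

Yangon is 11:30 ahead of Minneapolis.
Shift by the zone difference: 2:05 AM + 11:30 = 1:35 PM on Sep 6 in Yangon.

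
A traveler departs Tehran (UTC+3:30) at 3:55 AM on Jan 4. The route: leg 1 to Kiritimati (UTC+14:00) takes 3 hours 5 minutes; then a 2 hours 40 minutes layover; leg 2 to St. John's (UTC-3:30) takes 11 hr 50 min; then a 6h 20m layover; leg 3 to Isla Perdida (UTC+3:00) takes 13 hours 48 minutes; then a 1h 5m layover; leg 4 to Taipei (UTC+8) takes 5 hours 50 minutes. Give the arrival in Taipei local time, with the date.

5:03 AM on January 6

Convert departure to UTC: 3:55 AM − 3:30 = 12:25 AM UTC on Jan 4.
Add 3 hours and 5 minutes leg 1 → 3:30 AM UTC.
Add 2 hours and 40 minutes layover in Kiritimati → 6:10 AM UTC.
Add 11 hours and 50 minutes leg 2 → 6:00 PM UTC.
Add 6 hours and 20 minutes layover in St. John's → 12:20 AM UTC (Jan 5).
Add 13 hours and 48 minutes leg 3 → 2:08 PM UTC.
Add 1 hour and 5 minutes layover in Isla Perdida → 3:13 PM UTC.
Add 5 hours and 50 minutes leg 4 → 9:03 PM UTC.
Taipei is UTC+8:00, so local arrival = 9:03 PM + 8:00 = 5:03 AM on Jan 6.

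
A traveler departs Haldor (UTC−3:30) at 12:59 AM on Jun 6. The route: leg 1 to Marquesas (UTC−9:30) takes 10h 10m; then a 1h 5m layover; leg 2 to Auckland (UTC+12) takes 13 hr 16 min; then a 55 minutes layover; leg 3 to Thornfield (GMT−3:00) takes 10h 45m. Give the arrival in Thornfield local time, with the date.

Convert departure to UTC: 12:59 AM + 3:30 = 4:29 AM UTC on Jun 6.
Add 10 hours and 10 minutes leg 1 → 2:39 PM UTC.
Add 1 hour 5 minutes layover in Marquesas → 3:44 PM UTC.
Add 13 hours and 16 minutes leg 2 → 5:00 AM UTC (Jun 7).
Add 55 minutes layover in Auckland → 5:55 AM UTC.
Add 10 hours 45 minutes leg 3 → 4:40 PM UTC.
Thornfield is UTC−3:00, so local arrival = 4:40 PM − 3:00 = 1:40 PM on Jun 7.

1:40 PM on June 7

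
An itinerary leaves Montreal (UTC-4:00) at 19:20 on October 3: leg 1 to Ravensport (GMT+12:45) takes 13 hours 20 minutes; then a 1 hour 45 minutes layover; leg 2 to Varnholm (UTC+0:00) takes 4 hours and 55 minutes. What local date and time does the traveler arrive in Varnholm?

Convert departure to UTC: 19:20 + 4:00 = 23:20 UTC on Oct 3.
Add 13 hours and 20 minutes leg 1 → 12:40 UTC (Oct 4).
Add 1 hour and 45 minutes layover in Ravensport → 14:25 UTC.
Add 4 hours 55 minutes leg 2 → 19:20 UTC.
Varnholm is UTC+0, so local arrival is the same: 19:20 on Oct 4.

19:20 on October 4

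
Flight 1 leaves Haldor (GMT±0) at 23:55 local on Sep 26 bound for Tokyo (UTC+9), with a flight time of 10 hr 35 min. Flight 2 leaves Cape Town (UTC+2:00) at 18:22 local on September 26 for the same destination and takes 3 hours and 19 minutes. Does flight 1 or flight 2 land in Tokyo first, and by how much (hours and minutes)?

Flight 1 departs at 23:55 UTC (Sep 26).
+10 hours 35 minutes → arrive 10:30 UTC on Sep 27.
Flight 2 in UTC: 18:22 − 2:00 = 16:22 on Sep 26.
+3 hours and 19 minutes → arrive 19:41 UTC on Sep 26.
Flight 2 lands earlier by 14 hours 49 minutes.

the second, by 14 hours 49 minutes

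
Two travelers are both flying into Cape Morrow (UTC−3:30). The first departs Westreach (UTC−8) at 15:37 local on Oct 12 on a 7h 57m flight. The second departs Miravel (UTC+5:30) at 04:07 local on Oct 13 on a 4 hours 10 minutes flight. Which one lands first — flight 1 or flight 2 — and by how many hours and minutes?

Flight 1 in UTC: 15:37 + 8:00 = 23:37 on Oct 12.
+7 hours 57 minutes → arrive 07:34 UTC on Oct 13.
Flight 2 in UTC: 04:07 − 5:30 = 22:37 on Oct 12.
+4 hours and 10 minutes → arrive 02:47 UTC on Oct 13.
Flight 2 lands earlier by 4 hours 47 minutes.

the second, by 4 hours 47 minutes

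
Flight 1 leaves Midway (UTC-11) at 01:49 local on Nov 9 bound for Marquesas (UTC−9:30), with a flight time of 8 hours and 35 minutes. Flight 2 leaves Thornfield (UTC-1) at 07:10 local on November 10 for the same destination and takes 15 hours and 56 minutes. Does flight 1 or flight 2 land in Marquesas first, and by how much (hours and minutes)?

Flight 1 in UTC: 01:49 + 11:00 = 12:49 on Nov 9.
+8 hours 35 minutes → arrive 21:24 UTC on Nov 9.
Flight 2 in UTC: 07:10 + 1:00 = 08:10 on Nov 10.
+15 hours 56 minutes → arrive 00:06 UTC on Nov 11.
Flight 1 lands earlier by 26 hours 42 minutes.

the first, by 26 hours 42 minutes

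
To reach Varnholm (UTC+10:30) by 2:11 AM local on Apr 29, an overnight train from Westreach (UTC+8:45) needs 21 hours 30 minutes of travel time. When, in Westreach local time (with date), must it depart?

2:56 AM on April 28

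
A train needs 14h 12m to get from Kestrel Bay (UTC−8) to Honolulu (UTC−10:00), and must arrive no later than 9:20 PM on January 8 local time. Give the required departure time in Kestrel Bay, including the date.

9:08 AM on January 8

Target arrival in UTC: 9:20 PM + 10:00 = 7:20 AM on Jan 9.
Subtract 14 hours and 12 minutes → departure 5:08 PM UTC on Jan 8.
Kestrel Bay is UTC−8:00: 5:08 PM − 8:00 = 9:08 AM on Jan 8.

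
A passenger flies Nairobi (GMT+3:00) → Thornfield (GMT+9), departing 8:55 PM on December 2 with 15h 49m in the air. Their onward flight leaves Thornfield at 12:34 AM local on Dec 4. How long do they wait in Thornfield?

5 hours 50 minutes

Convert departure to UTC: 8:55 PM − 3:00 = 5:55 PM UTC on Dec 2.
Add 15 hours and 49 minutes flight time → 9:44 AM UTC (Dec 3).
Thornfield is UTC+9:00, so local arrival = 9:44 AM + 9:00 = 6:44 PM on Dec 3.
Layover = 12:34 AM − 6:44 PM (+1 day) = 5 hours 50 minutes.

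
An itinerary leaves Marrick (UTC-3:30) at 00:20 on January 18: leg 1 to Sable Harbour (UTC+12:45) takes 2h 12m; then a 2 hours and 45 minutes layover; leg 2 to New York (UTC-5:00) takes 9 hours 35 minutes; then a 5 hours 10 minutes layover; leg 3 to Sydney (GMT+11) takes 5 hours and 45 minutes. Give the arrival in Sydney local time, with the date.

Convert departure to UTC: 00:20 + 3:30 = 03:50 UTC on Jan 18.
Add 2 hours and 12 minutes leg 1 → 06:02 UTC.
Add 2 hours 45 minutes layover in Sable Harbour → 08:47 UTC.
Add 9 hours 35 minutes leg 2 → 18:22 UTC.
Add 5 hours 10 minutes layover in New York → 23:32 UTC.
Add 5 hours 45 minutes leg 3 → 05:17 UTC (Jan 19).
Sydney is UTC+11:00, so local arrival = 05:17 + 11:00 = 16:17 on Jan 19.

16:17 on January 19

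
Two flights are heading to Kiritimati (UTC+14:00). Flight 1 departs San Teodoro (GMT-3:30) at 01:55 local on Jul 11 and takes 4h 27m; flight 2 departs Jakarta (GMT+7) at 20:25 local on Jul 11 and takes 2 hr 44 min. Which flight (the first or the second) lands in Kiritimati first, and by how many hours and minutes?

Flight 1 in UTC: 01:55 + 3:30 = 05:25 on Jul 11.
+4 hours 27 minutes → arrive 09:52 UTC on Jul 11.
Flight 2 in UTC: 20:25 − 7:00 = 13:25 on Jul 11.
+2 hours 44 minutes → arrive 16:09 UTC on Jul 11.
Flight 1 lands earlier by 6 hours 17 minutes.

the first, by 6 hours 17 minutes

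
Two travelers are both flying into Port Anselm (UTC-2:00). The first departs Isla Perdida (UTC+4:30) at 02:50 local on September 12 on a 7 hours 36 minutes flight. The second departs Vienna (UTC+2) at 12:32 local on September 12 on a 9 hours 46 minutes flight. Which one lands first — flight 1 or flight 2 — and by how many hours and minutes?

Flight 1 in UTC: 02:50 − 4:30 = 22:20 on Sep 11.
+7 hours 36 minutes → arrive 05:56 UTC on Sep 12.
Flight 2 in UTC: 12:32 − 2:00 = 10:32 on Sep 12.
+9 hours 46 minutes → arrive 20:18 UTC on Sep 12.
Flight 1 lands earlier by 14 hours 22 minutes.

the first, by 14 hours 22 minutes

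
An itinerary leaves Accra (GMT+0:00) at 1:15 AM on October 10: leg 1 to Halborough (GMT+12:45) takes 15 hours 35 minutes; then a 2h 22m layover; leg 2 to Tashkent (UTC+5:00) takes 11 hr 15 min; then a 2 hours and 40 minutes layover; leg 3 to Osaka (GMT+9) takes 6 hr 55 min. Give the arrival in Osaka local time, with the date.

Accra is at UTC+0, so departure is already 1:15 AM UTC on Oct 10.
Add 15 hours and 35 minutes leg 1 → 4:50 PM UTC.
Add 2 hours and 22 minutes layover in Halborough → 7:12 PM UTC.
Add 11 hours 15 minutes leg 2 → 6:27 AM UTC (Oct 11).
Add 2 hours and 40 minutes layover in Tashkent → 9:07 AM UTC.
Add 6 hours 55 minutes leg 3 → 4:02 PM UTC.
Osaka is UTC+9:00, so local arrival = 4:02 PM + 9:00 = 1:02 AM on Oct 12.

1:02 AM on Oct 12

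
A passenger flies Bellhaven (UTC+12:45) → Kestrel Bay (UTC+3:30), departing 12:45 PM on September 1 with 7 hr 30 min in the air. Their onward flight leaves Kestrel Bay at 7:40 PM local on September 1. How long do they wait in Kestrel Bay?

Convert departure to UTC: 12:45 PM − 12:45 = 12:00 AM UTC on Sep 1.
Add 7 hours 30 minutes flight time → 7:30 AM UTC.
Kestrel Bay is UTC+3:30, so local arrival = 7:30 AM + 3:30 = 11:00 AM on Sep 1.
Layover = 7:40 PM − 11:00 AM = 8 hours 40 minutes.

8 hours 40 minutes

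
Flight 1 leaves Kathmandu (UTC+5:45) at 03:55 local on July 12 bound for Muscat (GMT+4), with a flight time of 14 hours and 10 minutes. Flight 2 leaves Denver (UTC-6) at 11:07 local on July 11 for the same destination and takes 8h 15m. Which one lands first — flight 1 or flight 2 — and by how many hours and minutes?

the second, by 10 hours 58 minutes

Flight 1 in UTC: 03:55 − 5:45 = 22:10 on Jul 11.
+14 hours 10 minutes → arrive 12:20 UTC on Jul 12.
Flight 2 in UTC: 11:07 + 6:00 = 17:07 on Jul 11.
+8 hours and 15 minutes → arrive 01:22 UTC on Jul 12.
Flight 2 lands earlier by 10 hours 58 minutes.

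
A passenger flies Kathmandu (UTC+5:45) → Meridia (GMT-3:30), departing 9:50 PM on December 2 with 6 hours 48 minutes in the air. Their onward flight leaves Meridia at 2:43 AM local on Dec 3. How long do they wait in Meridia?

7 hours 20 minutes

Convert departure to UTC: 9:50 PM − 5:45 = 4:05 PM UTC on Dec 2.
Add 6 hours 48 minutes flight time → 10:53 PM UTC.
Meridia is UTC−3:30, so local arrival = 10:53 PM − 3:30 = 7:23 PM on Dec 2.
Layover = 2:43 AM − 7:23 PM (+1 day) = 7 hours 20 minutes.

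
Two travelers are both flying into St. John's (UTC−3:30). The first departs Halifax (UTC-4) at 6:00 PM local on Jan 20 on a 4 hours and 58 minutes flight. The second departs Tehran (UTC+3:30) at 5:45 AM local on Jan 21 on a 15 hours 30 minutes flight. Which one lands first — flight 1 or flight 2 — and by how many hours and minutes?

Flight 1 in UTC: 6:00 PM + 4:00 = 10:00 PM on Jan 20.
+4 hours and 58 minutes → arrive 2:58 AM UTC on Jan 21.
Flight 2 in UTC: 5:45 AM − 3:30 = 2:15 AM on Jan 21.
+15 hours and 30 minutes → arrive 5:45 PM UTC on Jan 21.
Flight 1 lands earlier by 14 hours 47 minutes.

the first, by 14 hours 47 minutes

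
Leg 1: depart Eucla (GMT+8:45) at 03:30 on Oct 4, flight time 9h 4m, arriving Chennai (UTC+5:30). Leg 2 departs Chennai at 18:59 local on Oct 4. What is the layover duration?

9 hours 40 minutes

Convert departure to UTC: 03:30 − 8:45 = 18:45 UTC on Oct 3.
Add 9 hours and 4 minutes flight time → 03:49 UTC (Oct 4).
Chennai is UTC+5:30, so local arrival = 03:49 + 5:30 = 09:19 on Oct 4.
Layover = 18:59 − 09:19 = 9 hours 40 minutes.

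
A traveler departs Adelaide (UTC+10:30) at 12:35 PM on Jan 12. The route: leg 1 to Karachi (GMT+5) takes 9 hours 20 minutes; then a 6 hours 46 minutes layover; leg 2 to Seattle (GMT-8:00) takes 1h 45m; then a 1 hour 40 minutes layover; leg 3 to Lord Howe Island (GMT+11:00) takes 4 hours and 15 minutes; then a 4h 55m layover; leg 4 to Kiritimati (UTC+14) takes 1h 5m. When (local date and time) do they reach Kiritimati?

Convert departure to UTC: 12:35 PM − 10:30 = 2:05 AM UTC on Jan 12.
Add 9 hours and 20 minutes leg 1 → 11:25 AM UTC.
Add 6 hours 46 minutes layover in Karachi → 6:11 PM UTC.
Add 1 hour and 45 minutes leg 2 → 7:56 PM UTC.
Add 1 hour 40 minutes layover in Seattle → 9:36 PM UTC.
Add 4 hours 15 minutes leg 3 → 1:51 AM UTC (Jan 13).
Add 4 hours and 55 minutes layover in Lord Howe Island → 6:46 AM UTC.
Add 1 hour and 5 minutes leg 4 → 7:51 AM UTC.
Kiritimati is UTC+14:00, so local arrival = 7:51 AM + 14:00 = 9:51 PM on Jan 13.

9:51 PM on January 13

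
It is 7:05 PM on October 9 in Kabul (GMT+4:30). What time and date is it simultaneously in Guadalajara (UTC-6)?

Guadalajara is 10:30 behind Kabul.
Shift by the zone difference: 7:05 PM − 10:30 = 8:35 AM on Oct 9 in Guadalajara.

8:35 AM on October 9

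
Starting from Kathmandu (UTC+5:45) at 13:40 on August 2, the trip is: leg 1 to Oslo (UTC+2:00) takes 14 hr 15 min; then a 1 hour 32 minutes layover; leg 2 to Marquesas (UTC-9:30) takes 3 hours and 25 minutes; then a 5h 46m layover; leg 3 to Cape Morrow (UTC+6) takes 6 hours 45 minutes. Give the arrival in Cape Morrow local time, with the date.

21:38 on August 3

Convert departure to UTC: 13:40 − 5:45 = 07:55 UTC on Aug 2.
Add 14 hours 15 minutes leg 1 → 22:10 UTC.
Add 1 hour 32 minutes layover in Oslo → 23:42 UTC.
Add 3 hours 25 minutes leg 2 → 03:07 UTC (Aug 3).
Add 5 hours 46 minutes layover in Marquesas → 08:53 UTC.
Add 6 hours and 45 minutes leg 3 → 15:38 UTC.
Cape Morrow is UTC+6:00, so local arrival = 15:38 + 6:00 = 21:38 on Aug 3.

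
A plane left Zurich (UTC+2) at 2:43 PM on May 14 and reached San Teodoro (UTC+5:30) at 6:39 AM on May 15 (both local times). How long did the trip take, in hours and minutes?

San Teodoro is 3:30 ahead of Zurich.
Clock-face elapsed time (ignoring zones) is 15 hours 56 minutes.
Actual elapsed = 15 hours 56 minutes − 3:30 = 12 hours 26 minutes.

12 hours 26 minutes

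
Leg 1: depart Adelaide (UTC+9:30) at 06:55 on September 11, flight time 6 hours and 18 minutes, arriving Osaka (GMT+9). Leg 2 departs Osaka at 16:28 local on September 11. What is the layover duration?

3 hours 45 minutes

Convert departure to UTC: 06:55 − 9:30 = 21:25 UTC on Sep 10.
Add 6 hours and 18 minutes flight time → 03:43 UTC (Sep 11).
Osaka is UTC+9:00, so local arrival = 03:43 + 9:00 = 12:43 on Sep 11.
Layover = 16:28 − 12:43 = 3 hours 45 minutes.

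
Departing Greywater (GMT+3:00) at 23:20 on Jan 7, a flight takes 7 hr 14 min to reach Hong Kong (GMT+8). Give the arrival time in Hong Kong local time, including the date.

11:34 on January 8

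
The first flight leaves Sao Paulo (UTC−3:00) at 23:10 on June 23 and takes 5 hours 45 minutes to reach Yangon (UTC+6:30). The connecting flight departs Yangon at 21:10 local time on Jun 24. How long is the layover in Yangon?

Convert departure to UTC: 23:10 + 3:00 = 02:10 UTC on Jun 24.
Add 5 hours and 45 minutes flight time → 07:55 UTC.
Yangon is UTC+6:30, so local arrival = 07:55 + 6:30 = 14:25 on Jun 24.
Layover = 21:10 − 14:25 = 6 hours 45 minutes.

6 hours 45 minutes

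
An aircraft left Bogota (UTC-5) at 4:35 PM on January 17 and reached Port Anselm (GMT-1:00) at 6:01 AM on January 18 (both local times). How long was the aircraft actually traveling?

9 hours 26 minutes

Departure in UTC: 4:35 PM + 5:00 = 9:35 PM on Jan 17.
Arrival in UTC: 6:01 AM + 1:00 = 7:01 AM on Jan 18.
Elapsed = 7:01 AM − 9:35 PM (+1 day) = 9 hours 26 minutes.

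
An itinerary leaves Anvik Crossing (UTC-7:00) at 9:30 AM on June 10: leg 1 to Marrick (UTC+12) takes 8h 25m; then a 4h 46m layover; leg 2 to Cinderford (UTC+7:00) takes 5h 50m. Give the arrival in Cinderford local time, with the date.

Convert departure to UTC: 9:30 AM + 7:00 = 4:30 PM UTC on Jun 10.
Add 8 hours and 25 minutes leg 1 → 12:55 AM UTC (Jun 11).
Add 4 hours and 46 minutes layover in Marrick → 5:41 AM UTC.
Add 5 hours and 50 minutes leg 2 → 11:31 AM UTC.
Cinderford is UTC+7:00, so local arrival = 11:31 AM + 7:00 = 6:31 PM on Jun 11.

6:31 PM on Jun 11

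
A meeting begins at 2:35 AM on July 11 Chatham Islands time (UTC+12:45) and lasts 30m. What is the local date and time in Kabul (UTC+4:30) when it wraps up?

6:50 PM on July 10

Kabul is 8:15 behind Chatham Islands.
After 30 minutes it is 3:05 AM in Chatham Islands.
Shift by the zone difference: 3:05 AM − 8:15 = 6:50 PM on Jul 10 in Kabul.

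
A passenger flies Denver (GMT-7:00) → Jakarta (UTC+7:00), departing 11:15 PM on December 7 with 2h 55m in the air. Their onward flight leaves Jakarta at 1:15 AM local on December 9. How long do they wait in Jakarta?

9 hours 5 minutes

Convert departure to UTC: 11:15 PM + 7:00 = 6:15 AM UTC on Dec 8.
Add 2 hours and 55 minutes flight time → 9:10 AM UTC.
Jakarta is UTC+7:00, so local arrival = 9:10 AM + 7:00 = 4:10 PM on Dec 8.
Layover = 1:15 AM − 4:10 PM (+1 day) = 9 hours 5 minutes.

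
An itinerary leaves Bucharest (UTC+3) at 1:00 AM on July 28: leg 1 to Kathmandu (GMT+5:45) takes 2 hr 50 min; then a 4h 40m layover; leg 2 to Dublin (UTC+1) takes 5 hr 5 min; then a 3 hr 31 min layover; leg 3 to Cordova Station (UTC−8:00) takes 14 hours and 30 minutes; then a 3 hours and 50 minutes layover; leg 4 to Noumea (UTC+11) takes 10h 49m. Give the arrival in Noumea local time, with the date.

6:15 AM on Jul 30

Convert departure to UTC: 1:00 AM − 3:00 = 10:00 PM UTC on Jul 27.
Add 2 hours 50 minutes leg 1 → 12:50 AM UTC (Jul 28).
Add 4 hours 40 minutes layover in Kathmandu → 5:30 AM UTC.
Add 5 hours and 5 minutes leg 2 → 10:35 AM UTC.
Add 3 hours 31 minutes layover in Dublin → 2:06 PM UTC.
Add 14 hours and 30 minutes leg 3 → 4:36 AM UTC (Jul 29).
Add 3 hours 50 minutes layover in Cordova Station → 8:26 AM UTC.
Add 10 hours and 49 minutes leg 4 → 7:15 PM UTC.
Noumea is UTC+11:00, so local arrival = 7:15 PM + 11:00 = 6:15 AM on Jul 30.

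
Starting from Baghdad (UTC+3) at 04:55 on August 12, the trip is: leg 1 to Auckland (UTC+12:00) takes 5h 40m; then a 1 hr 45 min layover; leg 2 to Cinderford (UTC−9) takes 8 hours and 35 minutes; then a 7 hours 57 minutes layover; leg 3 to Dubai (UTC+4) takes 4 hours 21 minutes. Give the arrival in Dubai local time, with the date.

Convert departure to UTC: 04:55 − 3:00 = 01:55 UTC on Aug 12.
Add 5 hours and 40 minutes leg 1 → 07:35 UTC.
Add 1 hour and 45 minutes layover in Auckland → 09:20 UTC.
Add 8 hours 35 minutes leg 2 → 17:55 UTC.
Add 7 hours 57 minutes layover in Cinderford → 01:52 UTC (Aug 13).
Add 4 hours 21 minutes leg 3 → 06:13 UTC.
Dubai is UTC+4:00, so local arrival = 06:13 + 4:00 = 10:13 on Aug 13.

10:13 on August 13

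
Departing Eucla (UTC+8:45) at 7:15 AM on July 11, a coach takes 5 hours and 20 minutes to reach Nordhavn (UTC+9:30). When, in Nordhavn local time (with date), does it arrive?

Nordhavn is 0:45 ahead of Eucla.
After 5 hours and 20 minutes it is 12:35 PM in Eucla.
Shift by the zone difference: 12:35 PM + 0:45 = 1:20 PM on Jul 11 in Nordhavn.

1:20 PM on Jul 11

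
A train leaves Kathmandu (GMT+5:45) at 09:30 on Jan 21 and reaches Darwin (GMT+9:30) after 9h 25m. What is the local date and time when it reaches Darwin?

22:40 on Jan 21

Convert departure to UTC: 09:30 − 5:45 = 03:45 UTC on Jan 21.
Add 9 hours and 25 minutes travel time → 13:10 UTC.
Darwin is UTC+9:30, so local arrival = 13:10 + 9:30 = 22:40 on Jan 21.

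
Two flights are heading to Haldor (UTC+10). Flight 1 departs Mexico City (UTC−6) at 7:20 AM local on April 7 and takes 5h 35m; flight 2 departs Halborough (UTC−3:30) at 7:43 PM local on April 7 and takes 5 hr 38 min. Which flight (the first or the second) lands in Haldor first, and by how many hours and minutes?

Flight 1 in UTC: 7:20 AM + 6:00 = 1:20 PM on Apr 7.
+5 hours and 35 minutes → arrive 6:55 PM UTC on Apr 7.
Flight 2 in UTC: 7:43 PM + 3:30 = 11:13 PM on Apr 7.
+5 hours and 38 minutes → arrive 4:51 AM UTC on Apr 8.
Flight 1 lands earlier by 9 hours 56 minutes.

the first, by 9 hours 56 minutes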